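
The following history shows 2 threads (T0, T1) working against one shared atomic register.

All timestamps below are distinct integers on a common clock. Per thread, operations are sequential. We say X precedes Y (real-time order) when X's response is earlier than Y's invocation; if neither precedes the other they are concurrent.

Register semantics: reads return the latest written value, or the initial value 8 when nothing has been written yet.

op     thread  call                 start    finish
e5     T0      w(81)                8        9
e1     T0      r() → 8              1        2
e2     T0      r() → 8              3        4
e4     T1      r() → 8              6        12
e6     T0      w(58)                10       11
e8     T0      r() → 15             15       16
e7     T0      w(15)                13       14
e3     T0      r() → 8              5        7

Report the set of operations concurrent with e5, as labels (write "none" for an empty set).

e5 spans [8,9]; an op avoiding the whole window 8..9 is ordered, any other is concurrent
e1 [1,2]: before
e2 [3,4]: before
e3 [5,7]: before
e4 [6,12]: concurrent
e6 [10,11]: after
e7 [13,14]: after
e8 [15,16]: after

e4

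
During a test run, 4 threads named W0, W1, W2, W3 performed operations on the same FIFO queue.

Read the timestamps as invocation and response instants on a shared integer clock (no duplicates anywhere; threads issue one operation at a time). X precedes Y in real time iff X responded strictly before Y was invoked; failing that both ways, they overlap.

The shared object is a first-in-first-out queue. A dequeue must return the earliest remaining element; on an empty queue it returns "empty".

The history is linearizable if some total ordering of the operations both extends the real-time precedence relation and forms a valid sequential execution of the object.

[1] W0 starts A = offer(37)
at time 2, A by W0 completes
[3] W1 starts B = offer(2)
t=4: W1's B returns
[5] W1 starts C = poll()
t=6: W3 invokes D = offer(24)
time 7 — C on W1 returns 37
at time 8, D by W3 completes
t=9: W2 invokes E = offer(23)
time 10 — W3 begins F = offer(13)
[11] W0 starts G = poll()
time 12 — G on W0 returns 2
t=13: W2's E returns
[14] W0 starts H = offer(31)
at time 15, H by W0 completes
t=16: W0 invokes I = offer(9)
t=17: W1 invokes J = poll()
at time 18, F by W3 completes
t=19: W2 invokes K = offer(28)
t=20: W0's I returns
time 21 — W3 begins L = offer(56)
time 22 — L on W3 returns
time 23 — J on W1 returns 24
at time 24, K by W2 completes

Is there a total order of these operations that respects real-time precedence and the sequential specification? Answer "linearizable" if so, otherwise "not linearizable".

witness order: A, B, C, D, E, F, G, H, I, J, K, L
step 1: A offer(37) — queue <37>
step 2: B offer(2) — queue <37,2>
step 3: C poll() → 37 — queue <2>
step 4: D offer(24) — queue <2,24>
step 5: E offer(23) — queue <2,24,23>
step 6: F offer(13) — queue <2,24,23,13>
step 7: G poll() → 2 — queue <24,23,13>
step 8: H offer(31) — queue <24,23,13,31>
step 9: I offer(9) — queue <24,23,13,31,9>
step 10: J poll() → 24 — queue <23,13,31,9>
step 11: K offer(28) — queue <23,13,31,9,28>
step 12: L offer(56) — queue <23,13,31,9,28,56>

linearizable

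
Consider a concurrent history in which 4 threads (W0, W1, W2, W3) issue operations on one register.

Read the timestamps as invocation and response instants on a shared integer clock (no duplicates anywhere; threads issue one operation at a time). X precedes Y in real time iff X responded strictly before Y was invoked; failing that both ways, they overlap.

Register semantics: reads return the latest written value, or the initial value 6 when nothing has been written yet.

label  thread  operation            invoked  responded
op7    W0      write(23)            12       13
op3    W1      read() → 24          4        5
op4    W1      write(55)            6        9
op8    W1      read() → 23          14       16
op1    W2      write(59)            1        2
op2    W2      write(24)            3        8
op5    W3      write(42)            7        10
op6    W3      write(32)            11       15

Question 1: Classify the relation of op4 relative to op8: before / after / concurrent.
before

op4 spans [6,9], op8 spans [14,16]
resp(op4)=9 < inv(op8)=14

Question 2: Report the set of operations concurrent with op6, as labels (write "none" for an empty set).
op7, op8

overlap test against op6 [11,15]: concurrent iff the interval meets 11..15
op1 [1,2]: before
op2 [3,8]: before
op3 [4,5]: before
op4 [6,9]: before
op5 [7,10]: before
op7 [12,13]: concurrent
op8 [14,16]: concurrent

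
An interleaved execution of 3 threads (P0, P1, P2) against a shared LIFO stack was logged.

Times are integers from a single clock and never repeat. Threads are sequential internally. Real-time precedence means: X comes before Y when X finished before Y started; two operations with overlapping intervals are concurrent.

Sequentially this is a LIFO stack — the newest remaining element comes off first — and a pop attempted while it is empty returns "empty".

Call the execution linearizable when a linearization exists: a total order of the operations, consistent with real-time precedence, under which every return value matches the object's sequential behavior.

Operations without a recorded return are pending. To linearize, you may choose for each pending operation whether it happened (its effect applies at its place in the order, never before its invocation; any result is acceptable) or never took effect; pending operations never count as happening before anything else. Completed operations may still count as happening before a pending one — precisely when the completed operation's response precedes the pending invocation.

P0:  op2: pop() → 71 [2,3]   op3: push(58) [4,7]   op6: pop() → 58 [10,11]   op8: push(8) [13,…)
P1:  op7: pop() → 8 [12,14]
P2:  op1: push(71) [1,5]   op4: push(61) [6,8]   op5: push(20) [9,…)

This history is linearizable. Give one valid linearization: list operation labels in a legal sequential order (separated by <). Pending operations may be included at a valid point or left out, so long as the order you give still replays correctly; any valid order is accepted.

step 1: op1 push(71) — stack <71>
step 2: op2 pop() → 71 — stack <>
step 3: op4 push(61) — stack <61>
step 4: op3 push(58) — stack <61,58>
step 5: op6 pop() → 58 — stack <61>
step 6: op5 push(20) (pending, included) — stack <61,20>
step 7: op8 push(8) (pending, included) — stack <61,20,8>
step 8: op7 pop() → 8 — stack <61,20>

op1 < op2 < op4 < op3 < op6 < op5 < op8 < op7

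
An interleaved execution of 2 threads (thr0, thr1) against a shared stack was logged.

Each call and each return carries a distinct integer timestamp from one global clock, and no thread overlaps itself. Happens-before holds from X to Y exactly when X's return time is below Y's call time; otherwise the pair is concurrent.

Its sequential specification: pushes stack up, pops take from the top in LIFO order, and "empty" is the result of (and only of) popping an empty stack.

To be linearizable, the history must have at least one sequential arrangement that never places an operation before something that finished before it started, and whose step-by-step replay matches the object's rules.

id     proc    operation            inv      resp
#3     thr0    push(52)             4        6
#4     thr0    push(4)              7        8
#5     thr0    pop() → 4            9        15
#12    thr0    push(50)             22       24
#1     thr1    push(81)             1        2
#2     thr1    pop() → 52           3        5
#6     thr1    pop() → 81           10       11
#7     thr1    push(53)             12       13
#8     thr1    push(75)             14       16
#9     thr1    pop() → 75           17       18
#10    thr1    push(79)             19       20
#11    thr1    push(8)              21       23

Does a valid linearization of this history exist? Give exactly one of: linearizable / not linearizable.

one valid linearization: #1, #3, #2, #4, #5, #6, #7, #8, #9, #10, #11, #12
after step 1 (#1 push(81)): stack <81>
after step 2 (#3 push(52)): stack <81,52>
after step 3 (#2 pop() → 52): stack <81>
after step 4 (#4 push(4)): stack <81,4>
after step 5 (#5 pop() → 4): stack <81>
after step 6 (#6 pop() → 81): stack <>
after step 7 (#7 push(53)): stack <53>
after step 8 (#8 push(75)): stack <53,75>
after step 9 (#9 pop() → 75): stack <53>
after step 10 (#10 push(79)): stack <53,79>
after step 11 (#11 push(8)): stack <53,79,8>
after step 12 (#12 push(50)): stack <53,79,8,50>

linearizable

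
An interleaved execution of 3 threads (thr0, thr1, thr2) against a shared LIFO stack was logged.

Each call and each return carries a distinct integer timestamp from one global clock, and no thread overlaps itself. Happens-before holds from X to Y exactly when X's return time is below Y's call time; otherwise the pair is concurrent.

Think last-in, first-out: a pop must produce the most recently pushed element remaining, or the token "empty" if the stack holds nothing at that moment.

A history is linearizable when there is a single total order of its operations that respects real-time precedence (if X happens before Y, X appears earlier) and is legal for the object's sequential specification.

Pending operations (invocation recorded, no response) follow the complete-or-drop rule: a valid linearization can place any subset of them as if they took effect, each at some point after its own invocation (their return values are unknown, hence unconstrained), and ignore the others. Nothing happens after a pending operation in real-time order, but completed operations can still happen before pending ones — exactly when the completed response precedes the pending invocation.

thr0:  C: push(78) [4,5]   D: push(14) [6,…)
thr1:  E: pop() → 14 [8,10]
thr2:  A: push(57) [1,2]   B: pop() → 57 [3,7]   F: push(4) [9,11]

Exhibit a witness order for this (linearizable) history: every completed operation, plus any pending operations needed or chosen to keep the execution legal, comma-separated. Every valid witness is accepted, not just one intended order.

1. A push(57), leaving stack <57>
2. B pop() → 57, leaving stack <>
3. C push(78), leaving stack <78>
4. D push(14) (pending, included), leaving stack <78,14>
5. E pop() → 14, leaving stack <78>
6. F push(4), leaving stack <78,4>

A, B, C, D, E, F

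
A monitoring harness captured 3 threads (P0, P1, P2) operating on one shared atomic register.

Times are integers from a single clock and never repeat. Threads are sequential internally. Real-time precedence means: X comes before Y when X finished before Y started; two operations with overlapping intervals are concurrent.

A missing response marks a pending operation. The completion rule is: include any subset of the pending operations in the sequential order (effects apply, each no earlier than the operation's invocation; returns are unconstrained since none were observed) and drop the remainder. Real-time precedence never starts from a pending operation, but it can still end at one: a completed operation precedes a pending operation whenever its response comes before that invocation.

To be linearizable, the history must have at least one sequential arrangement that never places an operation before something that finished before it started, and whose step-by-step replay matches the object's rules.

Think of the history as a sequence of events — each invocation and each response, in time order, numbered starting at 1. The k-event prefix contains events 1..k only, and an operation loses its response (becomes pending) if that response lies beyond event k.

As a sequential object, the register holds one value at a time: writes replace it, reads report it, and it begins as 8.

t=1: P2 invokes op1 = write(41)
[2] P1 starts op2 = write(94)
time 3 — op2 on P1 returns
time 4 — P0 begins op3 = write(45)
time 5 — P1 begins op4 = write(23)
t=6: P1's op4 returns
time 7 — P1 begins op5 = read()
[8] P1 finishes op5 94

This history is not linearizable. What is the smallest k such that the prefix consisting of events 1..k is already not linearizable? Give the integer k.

events 1..7 are linearizable; a witness order is op1, op2, op3, op4:
after step 1 (op1 write(41) (pending, included)): value 41
after step 2 (op2 write(94)): value 94
after step 3 (op3 write(45) (pending, included)): value 45
after step 4 (op4 write(23)): value 23
include event 8 — op5 responding at 8 — and every candidate order breaks
completion choices over the 2 pending operations (op1, op3) were checked; none helps
sample order op2, op4, op5 (pending dropped) stalls at step 3 — op5 read() → 94 has no legal effect

8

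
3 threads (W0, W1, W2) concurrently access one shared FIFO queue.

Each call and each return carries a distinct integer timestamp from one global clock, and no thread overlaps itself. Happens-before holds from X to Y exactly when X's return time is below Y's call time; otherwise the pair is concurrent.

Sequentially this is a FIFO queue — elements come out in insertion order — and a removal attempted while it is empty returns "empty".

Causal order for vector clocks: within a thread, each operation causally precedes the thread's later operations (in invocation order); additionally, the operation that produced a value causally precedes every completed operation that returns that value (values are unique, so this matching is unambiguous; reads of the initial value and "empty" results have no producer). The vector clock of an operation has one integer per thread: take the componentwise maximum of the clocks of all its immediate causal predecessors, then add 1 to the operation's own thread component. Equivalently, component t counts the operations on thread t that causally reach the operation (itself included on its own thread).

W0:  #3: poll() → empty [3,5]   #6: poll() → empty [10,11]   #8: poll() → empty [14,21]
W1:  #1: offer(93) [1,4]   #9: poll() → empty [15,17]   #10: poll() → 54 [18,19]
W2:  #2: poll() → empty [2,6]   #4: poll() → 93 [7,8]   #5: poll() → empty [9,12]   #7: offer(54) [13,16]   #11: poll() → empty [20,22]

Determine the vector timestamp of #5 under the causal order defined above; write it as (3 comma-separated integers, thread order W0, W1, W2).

VC(#2, invoked at 2): no causal predecessors; +1 on W2 → (0, 0, 1)
VC(#1, invoked at 1): no causal predecessors; +1 on W1 → (0, 1, 0)
VC(#3, invoked at 3): no causal predecessors; +1 on W0 → (1, 0, 0)
merge at #9 (invoked 15): VC(#1)=(0, 1, 0), own-thread bump on W1 → (0, 2, 0)
merge at #6 (invoked 10): VC(#3)=(1, 0, 0), own-thread bump on W0 → (2, 0, 0)
merge at #4 (invoked 7): VC(#1)=(0, 1, 0), VC(#2)=(0, 0, 1), own-thread bump on W2 → (0, 1, 2)
merge at #8 (invoked 14): VC(#6)=(2, 0, 0), own-thread bump on W0 → (3, 0, 0)
merge at #5 (invoked 9): VC(#4)=(0, 1, 2), own-thread bump on W2 → (0, 1, 3)
merge at #7 (invoked 13): VC(#5)=(0, 1, 3), own-thread bump on W2 → (0, 1, 4)
merge at #11 (invoked 20): VC(#7)=(0, 1, 4), own-thread bump on W2 → (0, 1, 5)
merge at #10 (invoked 18): VC(#7)=(0, 1, 4), VC(#9)=(0, 2, 0), own-thread bump on W1 → (0, 3, 4)
target: VC(#5) = (0, 1, 3)

(0, 1, 3)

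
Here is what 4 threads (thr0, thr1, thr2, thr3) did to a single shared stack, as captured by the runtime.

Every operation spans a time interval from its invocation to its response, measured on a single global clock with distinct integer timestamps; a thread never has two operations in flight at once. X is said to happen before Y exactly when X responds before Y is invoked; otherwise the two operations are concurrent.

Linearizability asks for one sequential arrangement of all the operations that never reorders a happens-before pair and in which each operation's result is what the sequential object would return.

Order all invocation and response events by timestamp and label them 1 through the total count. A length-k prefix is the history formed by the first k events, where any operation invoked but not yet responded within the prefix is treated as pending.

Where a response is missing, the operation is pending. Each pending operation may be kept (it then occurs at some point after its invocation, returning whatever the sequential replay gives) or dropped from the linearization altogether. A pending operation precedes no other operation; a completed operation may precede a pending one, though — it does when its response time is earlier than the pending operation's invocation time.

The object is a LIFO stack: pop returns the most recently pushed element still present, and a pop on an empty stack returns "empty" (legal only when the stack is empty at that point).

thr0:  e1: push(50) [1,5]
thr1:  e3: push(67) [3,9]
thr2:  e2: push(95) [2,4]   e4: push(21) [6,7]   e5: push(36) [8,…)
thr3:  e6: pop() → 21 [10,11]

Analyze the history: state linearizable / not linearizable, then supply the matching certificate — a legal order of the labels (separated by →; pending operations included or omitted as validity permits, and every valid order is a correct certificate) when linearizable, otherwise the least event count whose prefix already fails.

linearizable — witness: e1 → e2 → e3 → e4 → e6

after step 1 (e1 push(50)): stack <50>
after step 2 (e2 push(95)): stack <50,95>
after step 3 (e3 push(67)): stack <50,95,67>
after step 4 (e4 push(21)): stack <50,95,67,21>
after step 5 (e6 pop() → 21): stack <50,95,67>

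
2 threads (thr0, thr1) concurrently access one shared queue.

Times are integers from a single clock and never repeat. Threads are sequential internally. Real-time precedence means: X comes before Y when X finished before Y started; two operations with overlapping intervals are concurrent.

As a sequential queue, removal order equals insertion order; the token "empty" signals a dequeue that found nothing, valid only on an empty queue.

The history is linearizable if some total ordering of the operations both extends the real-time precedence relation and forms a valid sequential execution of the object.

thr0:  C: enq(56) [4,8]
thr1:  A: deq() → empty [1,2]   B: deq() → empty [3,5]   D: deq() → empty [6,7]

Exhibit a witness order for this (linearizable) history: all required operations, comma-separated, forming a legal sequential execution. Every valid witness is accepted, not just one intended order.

A, B, D, C

step 1: A deq() → empty — queue <>
step 2: B deq() → empty — queue <>
step 3: D deq() → empty — queue <>
step 4: C enq(56) — queue <56>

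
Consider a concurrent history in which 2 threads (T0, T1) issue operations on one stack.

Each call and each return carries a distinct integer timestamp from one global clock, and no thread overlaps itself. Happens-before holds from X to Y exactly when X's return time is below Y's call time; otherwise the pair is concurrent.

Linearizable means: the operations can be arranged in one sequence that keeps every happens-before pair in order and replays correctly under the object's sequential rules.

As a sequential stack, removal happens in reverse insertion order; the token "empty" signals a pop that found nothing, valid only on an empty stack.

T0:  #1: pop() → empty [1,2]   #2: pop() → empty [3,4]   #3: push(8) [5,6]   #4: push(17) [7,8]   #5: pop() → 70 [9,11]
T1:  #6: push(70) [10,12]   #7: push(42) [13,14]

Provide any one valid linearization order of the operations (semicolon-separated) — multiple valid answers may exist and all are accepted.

#1; #2; #3; #4; #6; #5; #7

1. #1 pop() → empty, leaving stack <>
2. #2 pop() → empty, leaving stack <>
3. #3 push(8), leaving stack <8>
4. #4 push(17), leaving stack <8,17>
5. #6 push(70), leaving stack <8,17,70>
6. #5 pop() → 70, leaving stack <8,17>
7. #7 push(42), leaving stack <8,17,42>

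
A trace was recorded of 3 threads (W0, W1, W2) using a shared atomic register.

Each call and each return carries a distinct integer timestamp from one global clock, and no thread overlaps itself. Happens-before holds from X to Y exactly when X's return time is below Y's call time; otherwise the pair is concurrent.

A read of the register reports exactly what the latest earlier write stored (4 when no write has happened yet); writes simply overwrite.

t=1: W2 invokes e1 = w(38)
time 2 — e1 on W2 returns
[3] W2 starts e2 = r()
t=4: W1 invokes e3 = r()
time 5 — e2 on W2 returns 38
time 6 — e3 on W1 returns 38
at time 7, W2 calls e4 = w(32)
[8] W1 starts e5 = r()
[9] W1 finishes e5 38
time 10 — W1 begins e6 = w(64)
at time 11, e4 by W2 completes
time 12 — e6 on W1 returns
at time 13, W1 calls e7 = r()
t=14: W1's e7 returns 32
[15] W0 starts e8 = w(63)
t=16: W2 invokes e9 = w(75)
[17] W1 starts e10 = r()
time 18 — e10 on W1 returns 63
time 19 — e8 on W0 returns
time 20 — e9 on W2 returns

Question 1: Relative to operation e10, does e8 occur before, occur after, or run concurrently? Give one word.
Answer: concurrent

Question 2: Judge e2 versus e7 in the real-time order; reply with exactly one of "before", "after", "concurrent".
Answer: before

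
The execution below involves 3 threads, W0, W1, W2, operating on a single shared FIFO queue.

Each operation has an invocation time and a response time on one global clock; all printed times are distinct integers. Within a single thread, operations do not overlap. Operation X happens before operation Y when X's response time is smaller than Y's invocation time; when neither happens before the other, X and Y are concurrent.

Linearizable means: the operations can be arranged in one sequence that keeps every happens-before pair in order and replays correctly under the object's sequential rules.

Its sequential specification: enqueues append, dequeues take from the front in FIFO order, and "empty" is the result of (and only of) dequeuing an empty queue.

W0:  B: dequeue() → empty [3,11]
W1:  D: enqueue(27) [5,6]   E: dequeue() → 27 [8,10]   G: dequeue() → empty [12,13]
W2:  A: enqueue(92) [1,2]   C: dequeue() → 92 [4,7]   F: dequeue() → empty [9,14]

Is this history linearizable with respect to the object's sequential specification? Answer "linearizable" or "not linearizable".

linearizable

a witness: A, C, B, D, E, F, G
1. A enqueue(92), leaving queue <92>
2. C dequeue() → 92, leaving queue <>
3. B dequeue() → empty, leaving queue <>
4. D enqueue(27), leaving queue <27>
5. E dequeue() → 27, leaving queue <>
6. F dequeue() → empty, leaving queue <>
7. G dequeue() → empty, leaving queue <>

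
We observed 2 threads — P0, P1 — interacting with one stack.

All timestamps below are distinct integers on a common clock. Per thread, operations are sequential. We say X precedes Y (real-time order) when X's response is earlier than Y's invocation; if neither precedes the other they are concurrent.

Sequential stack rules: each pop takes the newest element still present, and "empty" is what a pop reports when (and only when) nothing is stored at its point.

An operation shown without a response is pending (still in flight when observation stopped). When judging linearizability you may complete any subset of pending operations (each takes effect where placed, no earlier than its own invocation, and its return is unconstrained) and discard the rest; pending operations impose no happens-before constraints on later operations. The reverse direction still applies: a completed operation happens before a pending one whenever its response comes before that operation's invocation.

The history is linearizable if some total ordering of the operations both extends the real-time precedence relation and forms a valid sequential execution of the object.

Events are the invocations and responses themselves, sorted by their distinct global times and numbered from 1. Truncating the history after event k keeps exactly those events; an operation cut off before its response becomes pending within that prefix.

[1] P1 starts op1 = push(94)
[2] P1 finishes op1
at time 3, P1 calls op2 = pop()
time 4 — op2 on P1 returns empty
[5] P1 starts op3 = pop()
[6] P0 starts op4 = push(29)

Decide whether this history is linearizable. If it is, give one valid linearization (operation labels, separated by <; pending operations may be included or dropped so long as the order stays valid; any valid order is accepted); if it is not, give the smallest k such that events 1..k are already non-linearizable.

prefix check: 1..3 passes, 1..4 fails once op2's time-4 response joins
exactly one order of the 2 completed ops respects real time; the stack replay fails
for example op1, op2 fails at step 2: op2 pop() → empty is not legal there

not linearizable — minimal violating prefix: 4 events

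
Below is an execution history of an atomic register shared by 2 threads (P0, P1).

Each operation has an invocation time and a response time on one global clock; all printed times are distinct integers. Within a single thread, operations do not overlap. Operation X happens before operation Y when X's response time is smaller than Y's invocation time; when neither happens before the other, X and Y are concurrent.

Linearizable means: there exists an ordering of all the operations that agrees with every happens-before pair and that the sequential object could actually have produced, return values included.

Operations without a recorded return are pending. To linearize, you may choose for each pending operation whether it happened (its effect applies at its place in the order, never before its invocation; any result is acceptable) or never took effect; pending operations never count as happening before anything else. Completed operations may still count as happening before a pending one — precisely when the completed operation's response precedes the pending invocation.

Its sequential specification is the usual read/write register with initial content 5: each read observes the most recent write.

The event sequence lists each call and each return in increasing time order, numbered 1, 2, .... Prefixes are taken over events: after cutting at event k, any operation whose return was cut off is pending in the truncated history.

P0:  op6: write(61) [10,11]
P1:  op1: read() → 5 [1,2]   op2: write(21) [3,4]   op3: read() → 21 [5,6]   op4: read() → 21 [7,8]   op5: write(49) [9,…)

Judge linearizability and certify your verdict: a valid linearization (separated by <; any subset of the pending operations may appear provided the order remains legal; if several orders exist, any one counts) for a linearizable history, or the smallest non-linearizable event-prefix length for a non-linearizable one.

after step 1 (op1 read() → 5): value 5
after step 2 (op2 write(21)): value 21
after step 3 (op3 read() → 21): value 21
after step 4 (op4 read() → 21): value 21
after step 5 (op5 write(49) (pending, included)): value 49
after step 6 (op6 write(61)): value 61

linearizable — witness: op1 < op2 < op3 < op4 < op5 < op6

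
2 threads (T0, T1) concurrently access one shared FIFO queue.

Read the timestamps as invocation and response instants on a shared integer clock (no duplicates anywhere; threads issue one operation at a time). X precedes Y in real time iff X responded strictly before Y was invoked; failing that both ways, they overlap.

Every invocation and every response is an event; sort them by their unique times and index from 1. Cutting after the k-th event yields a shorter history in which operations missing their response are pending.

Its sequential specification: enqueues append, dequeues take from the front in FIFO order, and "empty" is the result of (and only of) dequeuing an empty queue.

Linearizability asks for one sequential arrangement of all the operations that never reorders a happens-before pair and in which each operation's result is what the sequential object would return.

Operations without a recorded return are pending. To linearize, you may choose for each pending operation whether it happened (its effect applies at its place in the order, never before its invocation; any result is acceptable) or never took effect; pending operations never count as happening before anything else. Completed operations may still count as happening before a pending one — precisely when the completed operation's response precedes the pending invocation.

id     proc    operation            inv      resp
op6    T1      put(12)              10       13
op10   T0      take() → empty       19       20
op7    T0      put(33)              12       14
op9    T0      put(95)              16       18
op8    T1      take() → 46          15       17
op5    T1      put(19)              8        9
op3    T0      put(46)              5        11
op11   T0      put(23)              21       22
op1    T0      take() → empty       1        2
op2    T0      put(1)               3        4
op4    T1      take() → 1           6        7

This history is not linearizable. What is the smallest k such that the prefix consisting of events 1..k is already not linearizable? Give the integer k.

20

events 1..19 are linearizable; a witness order is op1, op2, op3, op4, op5, op6, op7, op8, op9:
step 1: op1 take() → empty — queue <>
step 2: op2 put(1) — queue <1>
step 3: op3 put(46) — queue <1,46>
step 4: op4 take() → 1 — queue <46>
step 5: op5 put(19) — queue <46,19>
step 6: op6 put(12) — queue <46,19,12>
step 7: op7 put(33) — queue <46,19,12,33>
step 8: op8 take() → 46 — queue <19,12,33>
step 9: op9 put(95) — queue <19,12,33,95>
once event 20 joins (op10's response, time 20), exhaustive search finds no witness
e.g. op1, op2, op3, op4, op5, op6, op7, op8, op9, op10: illegal at step 10, since op10 take() → empty cannot apply there
e.g. op1, op2, op3, op4, op5, op6, op7, op9, op8, op10: illegal at step 10, since op10 take() → empty cannot apply there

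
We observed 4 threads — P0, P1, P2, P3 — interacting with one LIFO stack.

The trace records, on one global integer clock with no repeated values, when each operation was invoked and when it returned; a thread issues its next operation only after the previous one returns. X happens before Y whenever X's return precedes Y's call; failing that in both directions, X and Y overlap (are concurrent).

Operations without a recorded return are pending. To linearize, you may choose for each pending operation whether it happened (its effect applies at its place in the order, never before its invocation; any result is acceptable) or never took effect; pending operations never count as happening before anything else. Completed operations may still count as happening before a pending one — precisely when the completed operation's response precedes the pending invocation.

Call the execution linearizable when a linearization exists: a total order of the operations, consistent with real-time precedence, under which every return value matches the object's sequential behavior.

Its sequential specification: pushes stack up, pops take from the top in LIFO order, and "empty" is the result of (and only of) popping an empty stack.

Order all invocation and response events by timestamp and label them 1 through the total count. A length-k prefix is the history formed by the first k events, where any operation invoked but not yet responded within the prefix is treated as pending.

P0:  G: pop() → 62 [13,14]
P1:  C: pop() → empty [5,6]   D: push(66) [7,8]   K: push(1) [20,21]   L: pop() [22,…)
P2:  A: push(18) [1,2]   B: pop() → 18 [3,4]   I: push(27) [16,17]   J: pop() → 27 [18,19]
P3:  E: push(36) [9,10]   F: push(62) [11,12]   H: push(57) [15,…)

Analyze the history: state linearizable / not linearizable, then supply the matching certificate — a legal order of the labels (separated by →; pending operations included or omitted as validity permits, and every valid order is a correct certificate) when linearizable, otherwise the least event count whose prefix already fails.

step 1: A push(18) — stack <18>
step 2: B pop() → 18 — stack <>
step 3: C pop() → empty — stack <>
step 4: D push(66) — stack <66>
step 5: E push(36) — stack <66,36>
step 6: F push(62) — stack <66,36,62>
step 7: G pop() → 62 — stack <66,36>
step 8: H push(57) (pending, included) — stack <66,36,57>
step 9: I push(27) — stack <66,36,57,27>
step 10: J pop() → 27 — stack <66,36,57>
step 11: K push(1) — stack <66,36,57,1>

linearizable — witness: A → B → C → D → E → F → G → H → I → J → K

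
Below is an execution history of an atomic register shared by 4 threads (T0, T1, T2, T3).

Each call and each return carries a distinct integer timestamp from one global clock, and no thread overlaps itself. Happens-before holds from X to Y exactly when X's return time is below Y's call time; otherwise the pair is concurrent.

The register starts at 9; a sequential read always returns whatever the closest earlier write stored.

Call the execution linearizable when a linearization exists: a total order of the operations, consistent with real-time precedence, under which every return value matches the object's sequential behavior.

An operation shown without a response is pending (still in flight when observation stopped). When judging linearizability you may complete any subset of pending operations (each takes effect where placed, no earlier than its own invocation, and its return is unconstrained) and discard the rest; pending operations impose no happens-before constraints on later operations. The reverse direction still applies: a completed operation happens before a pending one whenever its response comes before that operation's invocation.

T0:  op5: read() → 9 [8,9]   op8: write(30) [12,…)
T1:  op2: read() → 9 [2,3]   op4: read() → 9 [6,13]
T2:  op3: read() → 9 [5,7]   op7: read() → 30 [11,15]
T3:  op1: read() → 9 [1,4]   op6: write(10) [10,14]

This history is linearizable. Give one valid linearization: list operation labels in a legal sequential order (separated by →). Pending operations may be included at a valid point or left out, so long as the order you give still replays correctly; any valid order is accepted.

op1 → op2 → op3 → op4 → op5 → op6 → op8 → op7

step 1: op1 read() → 9 — value 9
step 2: op2 read() → 9 — value 9
step 3: op3 read() → 9 — value 9
step 4: op4 read() → 9 — value 9
step 5: op5 read() → 9 — value 9
step 6: op6 write(10) — value 10
step 7: op8 write(30) (pending, included) — value 30
step 8: op7 read() → 30 — value 30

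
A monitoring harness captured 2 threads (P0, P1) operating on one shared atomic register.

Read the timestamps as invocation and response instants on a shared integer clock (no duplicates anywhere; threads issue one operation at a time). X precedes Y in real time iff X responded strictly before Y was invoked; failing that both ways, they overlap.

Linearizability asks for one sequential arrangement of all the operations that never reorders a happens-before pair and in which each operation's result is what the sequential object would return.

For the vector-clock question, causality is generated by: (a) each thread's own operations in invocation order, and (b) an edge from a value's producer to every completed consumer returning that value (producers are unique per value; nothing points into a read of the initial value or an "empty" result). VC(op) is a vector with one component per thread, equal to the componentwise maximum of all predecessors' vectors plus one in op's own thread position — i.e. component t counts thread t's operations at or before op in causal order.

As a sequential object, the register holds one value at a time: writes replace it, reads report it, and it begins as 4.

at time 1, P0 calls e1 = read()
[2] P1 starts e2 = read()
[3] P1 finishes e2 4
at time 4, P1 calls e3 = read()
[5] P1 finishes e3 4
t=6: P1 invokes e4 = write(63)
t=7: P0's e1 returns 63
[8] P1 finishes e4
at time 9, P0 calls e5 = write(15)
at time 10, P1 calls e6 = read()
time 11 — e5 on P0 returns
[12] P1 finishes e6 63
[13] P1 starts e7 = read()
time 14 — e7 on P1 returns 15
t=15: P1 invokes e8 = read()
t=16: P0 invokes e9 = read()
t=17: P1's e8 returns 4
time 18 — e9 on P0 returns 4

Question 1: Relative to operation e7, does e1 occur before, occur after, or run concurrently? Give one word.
e1 spans [1,7], e7 spans [13,14]
resp(e1)=7 < inv(e7)=13

before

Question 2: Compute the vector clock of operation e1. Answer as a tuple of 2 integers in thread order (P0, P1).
VC(e2, invoked at 2): no causal predecessors; +1 on P1 → (0, 1)
from VC(e2)=(0, 1), e3 (invoked 4) maxes components and bumps P1 → (0, 2)
from VC(e3)=(0, 2), e4 (invoked 6) maxes components and bumps P1 → (0, 3)
from VC(e4)=(0, 3), e6 (invoked 10) maxes components and bumps P1 → (0, 4)
from VC(e4)=(0, 3), e1 (invoked 1) maxes components and bumps P0 → (1, 3)
from VC(e1)=(1, 3), e5 (invoked 9) maxes components and bumps P0 → (2, 3)
from VC(e5)=(2, 3), e9 (invoked 16) maxes components and bumps P0 → (3, 3)
from VC(e5)=(2, 3), VC(e6)=(0, 4), e7 (invoked 13) maxes components and bumps P1 → (2, 5)
from VC(e7)=(2, 5), e8 (invoked 15) maxes components and bumps P1 → (2, 6)
target: VC(e1) = (1, 3)

(1, 3)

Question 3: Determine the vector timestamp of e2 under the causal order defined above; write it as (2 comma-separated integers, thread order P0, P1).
e2 (invocation 2): nothing precedes it; P1's component alone gives (0, 1)
e3, invoked 4, takes VC(e2)=(0, 1) under max, adds 1 for P1 → (0, 2)
e4, invoked 6, takes VC(e3)=(0, 2) under max, adds 1 for P1 → (0, 3)
e6, invoked 10, takes VC(e4)=(0, 3) under max, adds 1 for P1 → (0, 4)
e1, invoked 1, takes VC(e4)=(0, 3) under max, adds 1 for P0 → (1, 3)
e5, invoked 9, takes VC(e1)=(1, 3) under max, adds 1 for P0 → (2, 3)
e9, invoked 16, takes VC(e5)=(2, 3) under max, adds 1 for P0 → (3, 3)
e7, invoked 13, takes VC(e5)=(2, 3), VC(e6)=(0, 4) under max, adds 1 for P1 → (2, 5)
e8, invoked 15, takes VC(e7)=(2, 5) under max, adds 1 for P1 → (2, 6)
target: VC(e2) = (0, 1)

(0, 1)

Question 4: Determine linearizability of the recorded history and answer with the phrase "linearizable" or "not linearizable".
cut after 16 events: linearizable; cut after 17 events (e8 responds, time 17): not linearizable
every one of the 8 real-time-consistent orders over 8 completed atomic register ops fails the sequential spec
including or dropping the 1 pending operation (e9) in any combination fails
e.g. e1, e2, e3, e4, e5, e6, e7, e8 (pending dropped): illegal at step 1, since e1 read() → 63 cannot apply there
e.g. e1, e2, e3, e4, e6, e5, e7, e8 (pending dropped): illegal at step 1, since e1 read() → 63 cannot apply there

not linearizable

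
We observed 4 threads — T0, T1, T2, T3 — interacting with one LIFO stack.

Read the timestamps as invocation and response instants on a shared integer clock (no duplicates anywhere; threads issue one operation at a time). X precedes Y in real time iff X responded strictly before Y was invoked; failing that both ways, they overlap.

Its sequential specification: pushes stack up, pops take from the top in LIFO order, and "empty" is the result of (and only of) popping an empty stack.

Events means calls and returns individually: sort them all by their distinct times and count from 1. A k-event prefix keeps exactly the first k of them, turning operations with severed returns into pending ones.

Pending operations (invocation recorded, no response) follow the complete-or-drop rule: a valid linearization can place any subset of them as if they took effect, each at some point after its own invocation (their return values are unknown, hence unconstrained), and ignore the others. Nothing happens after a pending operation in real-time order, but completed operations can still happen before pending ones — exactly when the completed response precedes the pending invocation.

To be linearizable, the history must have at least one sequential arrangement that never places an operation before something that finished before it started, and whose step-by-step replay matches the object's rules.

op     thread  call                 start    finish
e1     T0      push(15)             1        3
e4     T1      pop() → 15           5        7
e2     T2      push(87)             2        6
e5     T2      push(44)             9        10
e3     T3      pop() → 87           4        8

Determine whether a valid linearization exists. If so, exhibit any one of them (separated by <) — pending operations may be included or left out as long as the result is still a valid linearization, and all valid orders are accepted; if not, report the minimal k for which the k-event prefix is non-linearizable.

1. e1 push(15), leaving stack <15>
2. e2 push(87), leaving stack <15,87>
3. e3 pop() → 87, leaving stack <15>
4. e4 pop() → 15, leaving stack <>
5. e5 push(44), leaving stack <44>

linearizable — witness: e1 < e2 < e3 < e4 < e5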